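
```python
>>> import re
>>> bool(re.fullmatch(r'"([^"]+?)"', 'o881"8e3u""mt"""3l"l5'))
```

False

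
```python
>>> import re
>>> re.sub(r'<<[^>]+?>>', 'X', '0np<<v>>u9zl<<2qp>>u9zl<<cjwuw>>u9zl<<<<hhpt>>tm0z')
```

Matches: at [3:8] → '<<v>>'; at [12:19] → '<<2qp>>'; at [23:32] → '<<cjwuw>>'; at [36:46] → '<<<<hhpt>>'.
Every occurrence is swapped for 'X'.

'0npXu9zlXu9zlXu9zlXtm0z'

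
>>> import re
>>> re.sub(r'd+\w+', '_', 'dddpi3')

Pattern: one or more of a literal 'd'; then one or more of a word character.
Matches: at [0:6] → 'dddpi3'.
Every occurrence is swapped for '_'.

'_'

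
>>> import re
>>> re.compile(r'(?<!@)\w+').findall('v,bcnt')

['v', 'bcnt']

A negative assertion filters positions out without eating any characters.
Matches: at [0:1] → 'v'; at [2:6] → 'bcnt'.
With no groups in the pattern, `findall` gives back each whole match — 2 here.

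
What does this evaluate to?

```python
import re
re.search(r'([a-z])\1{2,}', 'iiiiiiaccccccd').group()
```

The backreference `\1` re-matches whatever the first group consumed, character for character.
The match spans [0:6] → 'iiiiii'.

'iiiiii'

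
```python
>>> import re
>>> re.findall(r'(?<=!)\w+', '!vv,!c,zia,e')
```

['vv', 'c']

Lookahead/lookbehind check context without consuming it, so the matched span excludes the asserted characters.
Walking the string: at [1:3] → 'vv'; at [5:6] → 'c'.
No capturing groups, so `findall` returns the 2 full match strings.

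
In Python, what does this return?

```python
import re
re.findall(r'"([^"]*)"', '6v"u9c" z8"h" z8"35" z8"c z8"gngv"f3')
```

Walking the string: at [2:7] match '"u9c"', group 1 = 'u9c'; at [10:13] match '"h"', group 1 = 'h'; at [16:20] match '"35"', group 1 = '35'; at [23:29] match '"c z8"', group 1 = 'c z8'.
One capturing group, so `findall` returns just the captured substring from each match — 4 in all.

['u9c', 'h', '35', 'c z8']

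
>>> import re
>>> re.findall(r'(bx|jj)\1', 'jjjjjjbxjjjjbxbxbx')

['jj', 'jj', 'bx']

The backreference `\1` re-matches whatever the first group consumed, character for character.
Because there's exactly one group, `findall` drops the full match and keeps group 1 from each hit.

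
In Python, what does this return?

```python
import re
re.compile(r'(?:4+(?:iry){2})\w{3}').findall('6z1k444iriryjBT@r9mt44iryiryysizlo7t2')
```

['44iryiryysi']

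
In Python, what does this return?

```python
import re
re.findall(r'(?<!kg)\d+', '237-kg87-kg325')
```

['237', '7', '25']

`(?!…)`/`(?<!…)` only lets a position through if the neighbouring text does NOT match; no characters are consumed.
Since nothing is captured, `findall` lists the 3 matched substrings directly.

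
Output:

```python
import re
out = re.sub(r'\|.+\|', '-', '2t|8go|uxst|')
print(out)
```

Matches: at [2:12] → '|8go|uxst|'.
Every occurrence is swapped for '-'.

2t-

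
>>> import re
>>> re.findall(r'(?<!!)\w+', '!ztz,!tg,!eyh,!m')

['tz', 'g', 'yh']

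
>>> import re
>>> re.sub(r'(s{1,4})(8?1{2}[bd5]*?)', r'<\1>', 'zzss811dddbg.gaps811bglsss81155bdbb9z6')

'zz<ss>dddbg.gap<s>bgl<sss>55bdbb9z6'

Pattern: 1 to 4 of a literal 's' (captured); then optionally a literal '8', then exactly 2 of a literal '1', then zero or more of one of [bd5] (lazy) (captured).
Lazy quantifiers expand one character at a time until the remainder of the pattern can match.
Matches: at [2:7] → 'ss811'; at [16:20] → 's811'; at [23:29] → 'sss811'.
Each match is replaced using the text its own group 1 captured.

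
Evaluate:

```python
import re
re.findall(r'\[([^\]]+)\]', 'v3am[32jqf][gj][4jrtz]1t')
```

One capturing group, so `findall` returns just the captured substring from each match — 3 in all.

['32jqf', 'gj', '4jrtz']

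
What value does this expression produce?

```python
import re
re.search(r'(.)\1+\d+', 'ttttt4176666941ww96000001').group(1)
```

The match spans [0:15] → 'ttttt4176666941'.
Captured: group 1 = 't'.

't'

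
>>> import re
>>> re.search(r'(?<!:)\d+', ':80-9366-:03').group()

'0'

`(?!…)`/`(?<!…)` only lets a position through if the neighbouring text does NOT match; no characters are consumed.
`search` walks the string left to right and returns the first match it finds.
The match spans [2:3] → '0'.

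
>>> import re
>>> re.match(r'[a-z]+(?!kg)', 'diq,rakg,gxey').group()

'diq'

`re.match` won't scan ahead — the pattern has to work from the very first character.
The match spans [0:3] → 'diq'.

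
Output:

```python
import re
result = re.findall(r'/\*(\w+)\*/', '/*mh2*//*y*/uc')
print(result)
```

Matches: at [0:7] match '/*mh2*/', group 1 = 'mh2'; at [7:12] match '/*y*/', group 1 = 'y'.
With a single group, `findall` returns only what that group captured — 2 items.

['mh2', 'y']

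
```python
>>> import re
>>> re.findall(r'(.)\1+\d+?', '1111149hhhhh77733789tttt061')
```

`\1` has to match the exact text group 1 already captured.
Matches: at [0:6] match '111114', group 1 = '1'; at [7:13] match 'hhhhh7', group 1 = 'h'; at [13:16] match '773', group 1 = '7'; at [20:25] match 'tttt0', group 1 = 't'.
`findall` collects group 1 from each match (4 total).

['1', 'h', '7', 't']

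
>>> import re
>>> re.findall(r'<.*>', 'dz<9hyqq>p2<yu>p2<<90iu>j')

['<9hyqq>p2<yu>p2<<90iu>']

Matches: at [2:24] → '<9hyqq>p2<yu>p2<<90iu>'.
`findall` yields the raw match text (1 of them) because the pattern has no groups.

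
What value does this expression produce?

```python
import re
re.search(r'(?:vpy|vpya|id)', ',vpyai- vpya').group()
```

'vpy'

The regex engine tests alternatives in the order written; an earlier branch that matches wins even if a later one would match more.
The match spans [1:4] → 'vpy'.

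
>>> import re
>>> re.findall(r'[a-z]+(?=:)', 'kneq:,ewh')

['kneq']

The `(?=…)`/`(?<=…)` assertion just peeks at neighbouring text; it doesn't advance the match position.
With no groups in the pattern, `findall` gives back each whole match — 1 here.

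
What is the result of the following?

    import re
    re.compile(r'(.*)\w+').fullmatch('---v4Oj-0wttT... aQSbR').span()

`re.fullmatch` requires the pattern to consume the entire string.
The match spans [0:22] → '---v4Oj-0wttT... aQSbR'.

(0, 22)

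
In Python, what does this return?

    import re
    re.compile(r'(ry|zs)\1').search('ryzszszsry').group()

After group 1 captures some text, `\1` only succeeds where that same text appears again.
`re.search` tries every starting position until one works.
The match spans [2:6] → 'zszs'.
Captured: group 1 = 'zs'.

'zszs'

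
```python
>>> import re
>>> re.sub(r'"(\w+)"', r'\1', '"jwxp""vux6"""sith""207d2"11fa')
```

'jwxpvux6"sith207d211fa'

Matches: at [0:6] → '"jwxp"'; at [6:12] → '"vux6"'; at [13:19] → '"sith"'; at [19:26] → '"207d2"'.
The replacement refers to a captured group, so each match is rewritten using its own captured text.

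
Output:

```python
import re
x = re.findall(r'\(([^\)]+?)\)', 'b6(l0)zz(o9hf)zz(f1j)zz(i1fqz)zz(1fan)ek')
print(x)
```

['l0', 'o9hf', 'f1j', 'i1fqz', '1fan']

Matches: at [2:6] match '(l0)', group 1 = 'l0'; at [8:14] match '(o9hf)', group 1 = 'o9hf'; at [16:21] match '(f1j)', group 1 = 'f1j'; at [23:30] match '(i1fqz)', group 1 = 'i1fqz'; at [32:38] match '(1fan)', group 1 = '1fan'.
One capturing group, so `findall` returns just the captured substring from each match — 5 in all.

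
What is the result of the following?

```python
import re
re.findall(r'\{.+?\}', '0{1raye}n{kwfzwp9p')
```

Scanning left to right: at [1:8] → '{1raye}'.
With no groups in the pattern, `findall` gives back each whole match — 1 here.

['{1raye}']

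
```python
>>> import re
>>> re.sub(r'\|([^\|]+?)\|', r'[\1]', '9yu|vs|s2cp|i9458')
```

'9yu[vs]s2cp|i9458'

Each match is replaced using the text its own group 1 captured.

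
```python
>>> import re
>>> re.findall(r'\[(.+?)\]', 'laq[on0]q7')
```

['on0']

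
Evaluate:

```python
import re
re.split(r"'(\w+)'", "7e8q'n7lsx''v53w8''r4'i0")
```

Matches to split on: at [4:11] → "'n7lsx'"; at [11:18] → "'v53w8'"; at [18:22] → "'r4'".
The group in the pattern means `split` returns the separators' captures alongside the pieces.

['7e8q', 'n7lsx', '', 'v53w8', '', 'r4', 'i0']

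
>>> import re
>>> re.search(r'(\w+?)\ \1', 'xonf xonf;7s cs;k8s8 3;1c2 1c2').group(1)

'xonf'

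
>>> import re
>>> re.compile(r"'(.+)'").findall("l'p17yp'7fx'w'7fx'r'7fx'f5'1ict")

Scanning left to right: at [1:27] match "'p17yp'7fx'w'7fx'r'7fx'f5'", group 1 = "p17yp'7fx'w'7fx'r'7fx'f5".
With a single group, `findall` returns only what that group captured — 1 item.

["p17yp'7fx'w'7fx'r'7fx'f5"]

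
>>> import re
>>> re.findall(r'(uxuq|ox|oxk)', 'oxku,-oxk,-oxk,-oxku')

['ox', 'ox', 'ox', 'ox']

Alternation isn't longest-match — the leftmost alternative that fits at this position is chosen.
`findall` collects group 1 from each match (4 total).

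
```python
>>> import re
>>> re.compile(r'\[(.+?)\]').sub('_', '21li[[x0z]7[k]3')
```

'21li_7_3'

Each match is replaced by '_'.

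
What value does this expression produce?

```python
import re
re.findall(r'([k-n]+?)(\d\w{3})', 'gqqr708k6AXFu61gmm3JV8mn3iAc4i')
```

[('k', '6AXF'), ('mm', '3JV8'), ('mn', '3iAc')]

Pattern: one or more of a character in [k-n] (lazy) (captured); then a digit, then exactly 3 of a word character (captured).
Matches: at [7:12] match 'k6AXF', groups = ('k', '6AXF'); at [16:22] match 'mm3JV8', groups = ('mm', '3JV8'); at [22:28] match 'mn3iAc', groups = ('mn', '3iAc').
2 groups means each result is a tuple of 2 captured strings — 3 here.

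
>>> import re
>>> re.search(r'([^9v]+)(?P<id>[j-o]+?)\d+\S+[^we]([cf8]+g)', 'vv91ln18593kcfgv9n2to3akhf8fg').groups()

('1l', 'n', 'fg')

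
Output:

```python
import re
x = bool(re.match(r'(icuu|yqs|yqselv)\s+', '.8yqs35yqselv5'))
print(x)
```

False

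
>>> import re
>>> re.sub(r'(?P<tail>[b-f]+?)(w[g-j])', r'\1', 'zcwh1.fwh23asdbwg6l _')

The replacement refers to a captured group, so each match is rewritten using its own captured text.

'zc1.f23asdb6l _'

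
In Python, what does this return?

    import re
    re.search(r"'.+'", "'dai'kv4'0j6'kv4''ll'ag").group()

"'dai'kv4'0j6'kv4''ll'"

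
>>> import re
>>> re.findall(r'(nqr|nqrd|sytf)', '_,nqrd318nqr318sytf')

Alternation tries branches left to right and keeps the first one that lets the overall match succeed at that position.
Matches: at [2:5] match 'nqr', group 1 = 'nqr'; at [9:12] match 'nqr', group 1 = 'nqr'; at [15:19] match 'sytf', group 1 = 'sytf'.
One capturing group, so `findall` returns just the captured substring from each match — 3 in all.

['nqr', 'nqr', 'sytf']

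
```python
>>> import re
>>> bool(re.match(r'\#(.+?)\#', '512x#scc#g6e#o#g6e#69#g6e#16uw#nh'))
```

False

`re.match` only tries the pattern at the start of the string.
Here the pattern fails at index 0, so the call returns None, and `bool(None)` is False.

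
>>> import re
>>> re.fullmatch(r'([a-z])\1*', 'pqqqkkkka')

None

`re.fullmatch` is like wrapping the pattern in `^…$` (in single-line mode).
Here there's no way to consume every character, so the call returns None.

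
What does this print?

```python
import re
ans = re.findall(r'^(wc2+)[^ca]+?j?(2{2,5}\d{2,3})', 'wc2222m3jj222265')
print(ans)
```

[('wc2222', '222265')]

This matches anchored at the start of the string; then the literal 'wc', then one or more of the literal '2' (captured); then one or more of any character except [ca] (lazy), then optionally the literal 'j'; then 2 to 5 of the literal '2', then 2 to 3 of a digit (captured).
With the lazy modifier that quantifier settles for the fewest repetitions that let the rest of the pattern succeed (the atoms after it are unaffected and can still be greedy).
Walking the string: at [0:16] match 'wc2222m3jj222265', groups = ('wc2222', '222265').
`findall` packs the 2 group values into a tuple for every match.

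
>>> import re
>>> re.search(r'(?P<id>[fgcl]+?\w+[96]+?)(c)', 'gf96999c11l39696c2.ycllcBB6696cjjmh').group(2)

'c'

This matches one or more of one of [fgcl] (lazy), then one or more of a word character, then one or more of one of [96] (lazy) (captured as 'id'); then a literal 'c' (captured).
`re.search` scans for the first position where the pattern succeeds.
The match spans [0:17] → 'gf96999c11l39696c'.
Captured: group 1 = 'gf96999c11l39696', group 2 = 'c'.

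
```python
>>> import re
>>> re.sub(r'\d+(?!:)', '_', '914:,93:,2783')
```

The negative lookahead/lookbehind blocks any match where the forbidden context is present.
Matches: at [0:2] → '91'; at [5:6] → '9'; at [9:13] → '2783'.
`sub` substitutes '_' at each match site.

'_4:,_3:,_'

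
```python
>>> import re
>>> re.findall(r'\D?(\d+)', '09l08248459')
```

This matches optionally a non-digit; then one or more of a digit (captured).
Because there's exactly one group, `findall` drops the full match and keeps group 1 from each hit.

['09', '08248459']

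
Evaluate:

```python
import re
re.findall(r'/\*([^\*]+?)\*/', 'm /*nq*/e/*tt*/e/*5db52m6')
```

Walking the string: at [2:8] match '/*nq*/', group 1 = 'nq'; at [9:15] match '/*tt*/', group 1 = 'tt'.
`findall` collects group 1 from each match (2 total).

['nq', 'tt']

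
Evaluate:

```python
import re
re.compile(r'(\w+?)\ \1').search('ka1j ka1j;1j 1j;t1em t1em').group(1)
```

The backreference `\1` re-matches whatever the first group consumed, character for character.
`search` walks the string left to right and returns the first match it finds.
The match spans [0:9] → 'ka1j ka1j'.
Captured: group 1 = 'ka1j'.

'ka1j'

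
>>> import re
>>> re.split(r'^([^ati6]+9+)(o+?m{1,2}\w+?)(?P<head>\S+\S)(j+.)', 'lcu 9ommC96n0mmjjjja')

['', 'lcu 9', 'ommC', '96n0mmjjj', 'ja', '']

Pattern: anchored at the start of the string; then one or more of any character except [ati6], then one or more of a literal '9' (captured); then one or more of the literal 'o' (lazy), then 1 to 2 of the literal 'm', then one or more of a word character (lazy) (captured); then one or more of a non-whitespace character, then a non-whitespace character (captured as 'head'); then one or more of the literal 'j', then any character (captured).
Matches to split on: at [0:20] → 'lcu 9ommC96n0mmjjjja'.
`re.split` interleaves the captured-group text with the surrounding fragments.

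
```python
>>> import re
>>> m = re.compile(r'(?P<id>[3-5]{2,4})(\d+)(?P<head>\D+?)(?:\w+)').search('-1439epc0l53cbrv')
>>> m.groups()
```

The match spans [2:16] → '439epc0l53cbrv'.
Captured: group 1 = '43', group 2 = '9', group 3 = 'e'.

('43', '9', 'e')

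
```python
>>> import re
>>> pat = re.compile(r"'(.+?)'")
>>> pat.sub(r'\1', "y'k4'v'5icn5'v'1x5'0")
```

'yk4v5icn5v1x50'

With the lazy modifier that quantifier settles for the fewest repetitions that let the rest of the pattern succeed (the atoms after it are unaffected and can still be greedy).
`\1` in the replacement pulls in group 1's text for each match.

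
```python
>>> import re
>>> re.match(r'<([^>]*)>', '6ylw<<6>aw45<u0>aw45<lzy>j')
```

`match` is anchored at position 0; if the pattern doesn't fit there, it returns None.
Here the string doesn't start with a match, so the call returns None.

None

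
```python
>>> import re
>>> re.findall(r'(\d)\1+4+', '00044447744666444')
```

After group 1 captures some text, `\1` only succeeds where that same text appears again.
Walking the string: at [0:7] match '0004444', group 1 = '0'; at [7:11] match '7744', group 1 = '7'; at [11:17] match '666444', group 1 = '6'.
`findall` collects group 1 from each match (3 total).

['0', '7', '6']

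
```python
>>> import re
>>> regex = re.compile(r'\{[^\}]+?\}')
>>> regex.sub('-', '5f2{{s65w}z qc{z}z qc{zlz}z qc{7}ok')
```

`sub` substitutes '-' at each match site.

'5f2-z qc-z qc-z qc-ok'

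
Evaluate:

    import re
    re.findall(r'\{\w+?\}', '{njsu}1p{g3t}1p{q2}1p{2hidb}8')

['{njsu}', '{g3t}', '{q2}', '{2hidb}']

Walking the string: at [0:6] → '{njsu}'; at [8:13] → '{g3t}'; at [15:19] → '{q2}'; at [21:28] → '{2hidb}'.
`findall` yields the raw match text (4 of them) because the pattern has no groups.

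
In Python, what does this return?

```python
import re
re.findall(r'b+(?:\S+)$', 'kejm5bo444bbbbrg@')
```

Pattern: one or more of a literal 'b'; then one or more of a non-whitespace character (non-capturing group); then anchored at the end.
Matches: at [5:17] → 'bo444bbbbrg@'.
No capturing groups, so `findall` returns the 1 full match string.

['bo444bbbbrg@']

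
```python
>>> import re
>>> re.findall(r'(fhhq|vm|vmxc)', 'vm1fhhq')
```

With a single group, `findall` returns only what that group captured — 2 items.

['vm', 'fhhq']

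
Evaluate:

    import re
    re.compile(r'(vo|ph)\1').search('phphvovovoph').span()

(0, 4)

After group 1 captures some text, `\1` only succeeds where that same text appears again.
The match spans [0:4] → 'phph'.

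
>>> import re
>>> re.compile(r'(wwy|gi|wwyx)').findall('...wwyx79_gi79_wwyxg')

Branches in `(...|...)` are attempted left-to-right; the first branch that allows the whole pattern to succeed is taken.
Walking the string: at [3:6] match 'wwy', group 1 = 'wwy'; at [10:12] match 'gi', group 1 = 'gi'; at [15:18] match 'wwy', group 1 = 'wwy'.
`findall` collects group 1 from each match (3 total).

['wwy', 'gi', 'wwy']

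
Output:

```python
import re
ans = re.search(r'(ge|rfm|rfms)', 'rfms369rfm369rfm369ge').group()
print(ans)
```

Alternation isn't longest-match — the leftmost alternative that fits at this position is chosen.
Unlike `match`, `search` isn't anchored — it looks for the pattern anywhere in the string.
The match spans [0:3] → 'rfm'.
Captured: group 1 = 'rfm'.

rfm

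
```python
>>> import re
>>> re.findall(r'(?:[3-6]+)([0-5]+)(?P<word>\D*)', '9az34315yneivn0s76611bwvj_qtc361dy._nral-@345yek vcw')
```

[('15', 'yneivn'), ('11', 'bwvj_qtc'), ('1', 'dy._nral-@'), ('5', 'yek vcw')]

2 groups means each result is a tuple of 2 captured strings — 4 here.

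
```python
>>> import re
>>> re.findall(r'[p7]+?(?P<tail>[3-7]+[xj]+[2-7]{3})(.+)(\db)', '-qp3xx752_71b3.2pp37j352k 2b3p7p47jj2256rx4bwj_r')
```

[('3xx752', '_71b3.2pp37j352k 2b3p7p47jj2256rx', '4b')]

The pattern matches one or more of one of [p7] (lazy); then one or more of a character in [3-7], then one or more of one of [xj], then exactly 3 of a character in [2-7] (captured as 'tail'); then one or more of any character (captured); then a digit, then a literal 'b' (captured).
Scanning left to right: at [2:44] match 'p3xx752_71b3.2pp37j352k 2b3p7p47jj2256rx4b', groups = ('3xx752', '_71b3.2pp37j352k 2b3p7p47jj2256rx', '4b').
`findall` packs the 3 group values into a tuple for every match.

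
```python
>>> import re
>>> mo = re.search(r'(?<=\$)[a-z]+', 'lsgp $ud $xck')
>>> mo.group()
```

'ud'

The lookaround is zero-width — it requires the adjacent text to match without consuming it, so the asserted text isn't part of the match.
The match spans [6:8] → 'ud'.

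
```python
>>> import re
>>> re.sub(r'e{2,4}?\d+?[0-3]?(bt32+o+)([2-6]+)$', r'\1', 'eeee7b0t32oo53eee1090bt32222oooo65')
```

Pattern: 2 to 4 of the literal 'e' (lazy), then one or more of a digit (lazy), then optionally a character in [0-3]; then the literal 'bt3', then one or more of a literal '2', then one or more of a literal 'o' (captured); then one or more of a character in [2-6] (captured); then anchored at the end.
Each match is replaced using the text its own group 1 captured.

'eeee7b0t32oo53bt32222oooo'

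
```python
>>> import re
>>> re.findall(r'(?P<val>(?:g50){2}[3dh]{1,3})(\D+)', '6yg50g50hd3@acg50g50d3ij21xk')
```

`findall` packs the 2 group values into a tuple for every match.

[('g50g50hd3', '@acg')]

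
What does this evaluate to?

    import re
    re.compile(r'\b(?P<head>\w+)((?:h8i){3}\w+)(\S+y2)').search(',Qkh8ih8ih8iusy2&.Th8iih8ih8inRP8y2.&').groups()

('Qk', 'h8ih8ih8iusy2', '&.Th8iih8ih8inRP8y2')

Pattern: a word boundary (`\b`, zero-width); then one or more of a word character (captured as 'head'); then the literal 'h8i' repeated 3 times, then one or more of a word character (captured); then one or more of a non-whitespace character, then the literal 'y2' (captured).
`search` walks the string left to right and returns the first match it finds.
The match spans [1:35] → 'Qkh8ih8ih8iusy2&.Th8iih8ih8inRP8y2'.
Captured: group 1 = 'Qk', group 2 = 'h8ih8ih8iusy2', group 3 = '&.Th8iih8ih8inRP8y2'.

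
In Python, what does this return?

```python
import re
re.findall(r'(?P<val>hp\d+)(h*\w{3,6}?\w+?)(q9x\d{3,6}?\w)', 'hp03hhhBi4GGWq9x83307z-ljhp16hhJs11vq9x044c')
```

Pattern: the literal 'hp', then one or more of a digit (captured as 'val'); then zero or more of the literal 'h', then 3 to 6 of a word character (lazy), then one or more of a word character (lazy) (captured); then the literal 'q9x', then 3 to 6 of a digit (lazy), then a word character (captured).
Matches: at [0:20] match 'hp03hhhBi4GGWq9x8330', groups = ('hp03', 'hhhBi4GGW', 'q9x8330'); at [25:43] match 'hp16hhJs11vq9x044c', groups = ('hp16', 'hhJs11v', 'q9x044c').
`findall` packs the 3 group values into a tuple for every match.

[('hp03', 'hhhBi4GGW', 'q9x8330'), ('hp16', 'hhJs11v', 'q9x044c')]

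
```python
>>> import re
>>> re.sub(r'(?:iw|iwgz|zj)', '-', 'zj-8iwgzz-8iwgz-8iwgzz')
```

`|` is ordered: at each position the engine commits to the first alternative that works.
Matches: at [0:2] → 'zj'; at [4:6] → 'iw'; at [11:13] → 'iw'; at [17:19] → 'iw'.
Every occurrence is swapped for '-'.

'--8-gzz-8-gz-8-gzz'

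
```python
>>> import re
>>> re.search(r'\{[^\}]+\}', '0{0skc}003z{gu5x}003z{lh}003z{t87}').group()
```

`search` walks the string left to right and returns the first match it finds.
The match spans [1:7] → '{0skc}'.

'{0skc}'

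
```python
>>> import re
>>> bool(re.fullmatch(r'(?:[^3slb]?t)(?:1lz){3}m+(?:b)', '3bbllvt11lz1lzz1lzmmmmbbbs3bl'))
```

False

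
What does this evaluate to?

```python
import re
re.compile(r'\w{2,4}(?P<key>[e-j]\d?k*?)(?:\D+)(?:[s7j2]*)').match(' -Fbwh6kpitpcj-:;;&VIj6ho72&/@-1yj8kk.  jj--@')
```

None

`re.match` only tries the pattern at the start of the string.
Here the pattern fails at index 0, so the call returns None.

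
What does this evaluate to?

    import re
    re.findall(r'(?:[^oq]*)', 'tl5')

['tl5', '']

Pattern: zero or more of any character except [oq] (non-capturing group).
`findall` yields the raw match text (2 of them) because the pattern has no groups.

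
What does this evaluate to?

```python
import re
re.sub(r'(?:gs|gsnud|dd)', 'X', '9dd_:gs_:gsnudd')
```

Branches in `(...|...)` are attempted left-to-right; the first branch that allows the whole pattern to succeed is taken.
Each match is replaced by 'X'.

'9X_:X_:XnuX'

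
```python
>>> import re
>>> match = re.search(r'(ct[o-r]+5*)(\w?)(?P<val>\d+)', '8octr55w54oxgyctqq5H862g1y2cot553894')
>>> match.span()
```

(2, 10)

This matches the literal 'ct', then one or more of a character in [o-r], then zero or more of a literal '5' (captured); then optionally a word character (captured); then one or more of a digit (captured as 'val').
`search` walks the string left to right and returns the first match it finds.
The match spans [2:10] → 'ctr55w54'.
Captured: group 1 = 'ctr55', group 2 = 'w', group 3 = '54'.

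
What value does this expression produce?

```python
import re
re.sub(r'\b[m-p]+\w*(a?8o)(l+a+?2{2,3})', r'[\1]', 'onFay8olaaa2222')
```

This matches a word boundary (`\b`, zero-width); then one or more of a character in [m-p], then zero or more of a word character; then optionally the literal 'a', then the literal '8o' (captured); then one or more of the literal 'l', then one or more of the literal 'a' (lazy), then 2 to 3 of a literal '2' (captured).
Matches: at [0:14] → 'onFay8olaaa222'.
The replacement refers to a captured group, so each match is rewritten using its own captured text.

'[8o]2'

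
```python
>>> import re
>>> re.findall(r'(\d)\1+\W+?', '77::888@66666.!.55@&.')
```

`\1` is not a pattern — it's the concrete string captured by group 1, re-applied verbatim.
One capturing group, so `findall` returns just the captured substring from each match — 4 in all.

['7', '8', '6', '5']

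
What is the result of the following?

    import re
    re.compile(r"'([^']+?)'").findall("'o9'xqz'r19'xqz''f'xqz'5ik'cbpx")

['o9', 'r19', 'f', '5ik']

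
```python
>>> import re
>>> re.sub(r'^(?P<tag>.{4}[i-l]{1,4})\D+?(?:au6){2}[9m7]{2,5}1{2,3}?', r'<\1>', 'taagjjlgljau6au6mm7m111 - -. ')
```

Pattern: anchored at the start of the string; then exactly 4 of any character, then 1 to 4 of a character in [i-l] (captured as 'tag'); then one or more of a non-digit (lazy); then the literal 'au6' repeated 2 times, then 2 to 5 of one of [9m7], then 2 to 3 of the literal '1' (lazy).
A `+?`/`*?`/`{m,n}?` starts at its minimum and grows only as far as needed for what follows to match.
Matches: at [0:22] → 'taagjjlgljau6au6mm7m11'.
Each match is replaced using the text its own group 1 captured.

'<taagjjl>1 - -. '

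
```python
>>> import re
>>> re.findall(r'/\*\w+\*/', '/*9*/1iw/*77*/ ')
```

Walking the string: at [0:5] → '/*9*/'; at [8:14] → '/*77*/'.
`findall` yields the raw match text (2 of them) because the pattern has no groups.

['/*9*/', '/*77*/']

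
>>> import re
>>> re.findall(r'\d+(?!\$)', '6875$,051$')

The negative lookahead/lookbehind blocks any match where the forbidden context is present.
Walking the string: at [0:3] → '687'; at [6:8] → '05'.
`findall` yields the raw match text (2 of them) because the pattern has no groups.

['687', '05']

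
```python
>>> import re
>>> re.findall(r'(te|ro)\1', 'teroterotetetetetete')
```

The backreference `\1` re-matches whatever the first group consumed, character for character.
Matches: at [8:12] match 'tete', group 1 = 'te'; at [12:16] match 'tete', group 1 = 'te'; at [16:20] match 'tete', group 1 = 'te'.
One capturing group, so `findall` returns just the captured substring from each match — 3 in all.

['te', 'te', 'te']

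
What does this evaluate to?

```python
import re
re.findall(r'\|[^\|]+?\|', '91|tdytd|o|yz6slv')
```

['|tdytd|']

No capturing groups, so `findall` returns the 1 full match string.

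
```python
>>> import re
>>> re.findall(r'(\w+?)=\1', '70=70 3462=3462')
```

['70', '3462']

`\1` is not a pattern — it's the concrete string captured by group 1, re-applied verbatim.
Because there's exactly one group, `findall` drops the full match and keeps group 1 from each hit.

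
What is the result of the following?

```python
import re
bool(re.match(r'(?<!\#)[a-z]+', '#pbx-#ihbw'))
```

False

The negative lookahead/lookbehind blocks any match where the forbidden context is present.
With `match`, the pattern is implicitly anchored at the beginning.
Here the string doesn't start with a match, so the call returns None, and `bool(None)` is False.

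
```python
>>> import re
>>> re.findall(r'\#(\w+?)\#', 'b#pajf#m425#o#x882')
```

Scanning left to right: at [1:7] match '#pajf#', group 1 = 'pajf'; at [11:14] match '#o#', group 1 = 'o'.
With a single group, `findall` returns only what that group captured — 2 items.

['pajf', 'o']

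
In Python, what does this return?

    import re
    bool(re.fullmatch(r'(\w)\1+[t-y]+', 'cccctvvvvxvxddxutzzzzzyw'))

False

`fullmatch` succeeds only if the pattern covers the string from start to end.
Here there's no way to consume every character, so the call returns None, and `bool(None)` is False.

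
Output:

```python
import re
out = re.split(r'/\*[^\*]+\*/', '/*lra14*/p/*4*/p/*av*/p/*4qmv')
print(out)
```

['', 'p', 'p', 'p/*4qmv']

Matches to split on: at [0:9] → '/*lra14*/'; at [10:15] → '/*4*/'; at [16:22] → '/*av*/'.
Splitting on the pattern gives 4 pieces.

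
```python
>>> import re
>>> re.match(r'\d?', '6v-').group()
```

With `match`, the pattern is implicitly anchored at the beginning.
The match spans [0:1] → '6'.

'6'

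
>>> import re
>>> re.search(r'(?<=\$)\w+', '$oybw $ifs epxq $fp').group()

'oybw'

The lookaround is zero-width — it requires the adjacent text to match without consuming it, so the asserted text isn't part of the match.
The match spans [1:5] → 'oybw'.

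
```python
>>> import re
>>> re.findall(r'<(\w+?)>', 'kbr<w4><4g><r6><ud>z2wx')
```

`findall` collects group 1 from each match (4 total).

['w4', '4g', 'r6', 'ud']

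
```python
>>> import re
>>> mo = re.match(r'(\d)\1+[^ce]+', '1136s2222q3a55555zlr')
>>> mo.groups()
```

The match spans [0:20] → '1136s2222q3a55555zlr'.
Captured: group 1 = '1'.

('1',)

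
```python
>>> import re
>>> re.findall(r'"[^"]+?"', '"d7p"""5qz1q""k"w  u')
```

Scanning left to right: at [0:5] → '"d7p"'; at [6:13] → '"5qz1q"'; at [13:16] → '"k"'.
With no groups in the pattern, `findall` gives back each whole match — 3 here.

['"d7p"', '"5qz1q"', '"k"']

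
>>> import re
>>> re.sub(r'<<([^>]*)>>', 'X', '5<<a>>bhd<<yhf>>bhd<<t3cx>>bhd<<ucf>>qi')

'5XbhdXbhdXbhdXqi'

Matches: at [1:6] → '<<a>>'; at [9:16] → '<<yhf>>'; at [19:27] → '<<t3cx>>'; at [30:37] → '<<ucf>>'.
Each match is replaced by 'X'.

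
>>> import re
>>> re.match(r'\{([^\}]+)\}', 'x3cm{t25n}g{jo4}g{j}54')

None

`match` is anchored at position 0; if the pattern doesn't fit there, it returns None.
Here the string doesn't start with a match, so the call returns None.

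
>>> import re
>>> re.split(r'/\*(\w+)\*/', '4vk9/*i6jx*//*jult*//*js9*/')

['4vk9', 'i6jx', '', 'jult', '', 'js9', '']

Matches to split on: at [4:12] → '/*i6jx*/'; at [12:20] → '/*jult*/'; at [20:27] → '/*js9*/'.
Because the pattern has a capturing group, `split` also inserts each captured text between the pieces.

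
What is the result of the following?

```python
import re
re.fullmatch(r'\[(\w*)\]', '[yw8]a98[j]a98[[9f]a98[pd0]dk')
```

`fullmatch` succeeds only if the pattern covers the string from start to end.
Here there's no way to consume every character, so the call returns None.

None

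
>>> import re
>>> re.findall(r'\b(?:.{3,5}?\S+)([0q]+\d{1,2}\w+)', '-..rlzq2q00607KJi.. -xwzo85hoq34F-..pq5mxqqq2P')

Pattern: a word boundary (`\b`, zero-width); then 3 to 5 of any character (lazy), then one or more of a non-whitespace character (non-capturing group); then one or more of one of [0q], then 1 to 2 of a digit, then one or more of a word character (captured).
Because there's exactly one group, `findall` drops the full match and keeps group 1 from each hit.

['07KJi', 'q2P']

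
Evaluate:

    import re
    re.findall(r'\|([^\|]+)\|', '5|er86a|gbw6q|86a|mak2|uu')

['er86a', '86a']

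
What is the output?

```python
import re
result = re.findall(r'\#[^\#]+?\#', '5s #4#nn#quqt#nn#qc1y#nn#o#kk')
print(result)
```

Walking the string: at [3:6] → '#4#'; at [8:14] → '#quqt#'; at [16:22] → '#qc1y#'; at [24:27] → '#o#'.
Since nothing is captured, `findall` lists the 4 matched substrings directly.

['#4#', '#quqt#', '#qc1y#', '#o#']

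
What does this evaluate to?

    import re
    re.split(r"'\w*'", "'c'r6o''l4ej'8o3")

Matches to split on: at [0:3] → "'c'"; at [6:8] → "''".
The string is cut at each match, leaving 3 pieces.

['', 'r6o', "l4ej'8o3"]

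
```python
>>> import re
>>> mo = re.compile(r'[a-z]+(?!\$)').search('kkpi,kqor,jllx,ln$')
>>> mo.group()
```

'kkpi'

A negative assertion filters positions out without eating any characters.
Unlike `match`, `search` isn't anchored — it looks for the pattern anywhere in the string.
The match spans [0:4] → 'kkpi'.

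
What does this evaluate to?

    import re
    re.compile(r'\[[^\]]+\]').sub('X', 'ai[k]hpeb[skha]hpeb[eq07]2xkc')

Each match is replaced by 'X'.

'aiXhpebXhpebX2xkc'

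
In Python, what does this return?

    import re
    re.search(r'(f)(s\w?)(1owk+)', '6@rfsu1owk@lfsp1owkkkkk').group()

'fsu1owk'

This matches a literal 'f' (captured); then the literal 's', then optionally a word character (captured); then the literal '1ow', then one or more of the literal 'k' (captured).
The match spans [3:10] → 'fsu1owk'.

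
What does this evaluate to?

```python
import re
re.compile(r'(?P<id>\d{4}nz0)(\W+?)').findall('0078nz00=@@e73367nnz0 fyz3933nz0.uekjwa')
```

[('3933nz0', '.')]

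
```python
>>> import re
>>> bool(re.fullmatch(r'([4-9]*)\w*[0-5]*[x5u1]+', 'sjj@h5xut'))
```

For `fullmatch`, every character of the input must be accounted for by the pattern.
Here there's no way to consume every character, so the call returns None, and `bool(None)` is False.

False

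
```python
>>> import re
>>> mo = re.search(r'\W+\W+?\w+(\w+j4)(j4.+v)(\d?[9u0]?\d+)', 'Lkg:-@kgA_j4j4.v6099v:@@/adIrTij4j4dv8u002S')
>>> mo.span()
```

(3, 42)

The match spans [3:42] → ':-@kgA_j4j4.v6099v:@@/adIrTij4j4dv8u002'.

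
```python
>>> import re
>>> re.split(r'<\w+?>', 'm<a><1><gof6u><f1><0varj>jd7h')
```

['m', '', '', '', '', 'jd7h']

`split` removes every match and returns the 6 fragments in between.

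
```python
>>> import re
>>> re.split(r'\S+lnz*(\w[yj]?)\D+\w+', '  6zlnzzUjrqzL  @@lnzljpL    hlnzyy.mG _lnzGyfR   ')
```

The pattern matches one or more of a non-whitespace character; then the literal 'ln', then zero or more of the literal 'z'; then a word character, then optionally one of [yj] (captured); then one or more of a non-digit; then one or more of a word character.
Matches to split on: at [2:47] → '6zlnzzUjrqzL  @@lnzljpL    hlnzyy.mG _lnzGyfR'.
Because the pattern has a capturing group, `split` also inserts each captured text between the pieces.

['  ', 'Uj', '   ']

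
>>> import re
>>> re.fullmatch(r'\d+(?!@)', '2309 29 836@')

`(?!…)`/`(?<!…)` only lets a position through if the neighbouring text does NOT match; no characters are consumed.
`fullmatch` succeeds only if the pattern covers the string from start to end.
Here there's no way to consume every character, so the call returns None.

None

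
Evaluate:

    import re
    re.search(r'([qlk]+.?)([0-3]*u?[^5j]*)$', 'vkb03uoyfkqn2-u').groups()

Pattern: one or more of one of [qlk], then optionally any character (captured); then zero or more of a character in [0-3], then optionally a literal 'u', then zero or more of any character except [5j] (captured); then anchored at the end.
`re.search` scans for the first position where the pattern succeeds.
The match spans [1:15] → 'kb03uoyfkqn2-u'.
Captured: group 1 = 'kb', group 2 = '03uoyfkqn2-u'.

('kb', '03uoyfkqn2-u')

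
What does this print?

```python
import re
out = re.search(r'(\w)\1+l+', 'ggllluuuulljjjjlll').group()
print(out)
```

gglll

`\1` has to match the exact text group 1 already captured.
Unlike `match`, `search` isn't anchored — it looks for the pattern anywhere in the string.
The match spans [0:5] → 'gglll'.
Captured: group 1 = 'g'.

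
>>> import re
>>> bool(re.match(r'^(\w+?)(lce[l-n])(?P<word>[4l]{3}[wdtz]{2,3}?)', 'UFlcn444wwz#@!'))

False

This matches anchored at the start of the string; then one or more of a word character (lazy) (captured); then the literal 'lce', then a character in [l-n] (captured); then exactly 3 of one of [4l], then 2 to 3 of one of [wdtz] (lazy) (captured as 'word').
`re.match` only tries the pattern at the start of the string.
Here the string doesn't start with a match, so the call returns None, and `bool(None)` is False.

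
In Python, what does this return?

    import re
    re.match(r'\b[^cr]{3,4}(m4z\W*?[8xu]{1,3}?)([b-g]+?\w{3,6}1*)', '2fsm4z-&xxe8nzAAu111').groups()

('m4z-&xx', 'e8nzAAu111')

The match spans [0:20] → '2fsm4z-&xxe8nzAAu111'.
Captured: group 1 = 'm4z-&xx', group 2 = 'e8nzAAu111'.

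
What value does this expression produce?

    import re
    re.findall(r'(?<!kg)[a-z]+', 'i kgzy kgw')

A negative assertion filters positions out without eating any characters.
No capturing groups, so `findall` returns the 3 full match strings.

['i', 'kgzy', 'kgw']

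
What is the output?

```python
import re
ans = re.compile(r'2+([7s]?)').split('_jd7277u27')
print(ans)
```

The pattern matches one or more of a literal '2'; then optionally one of [7s] (captured).
Matches to split on: at [4:6] → '27'; at [8:10] → '27'.
`re.split` interleaves the captured-group text with the surrounding fragments.

['_jd7', '7', '7u', '7', '']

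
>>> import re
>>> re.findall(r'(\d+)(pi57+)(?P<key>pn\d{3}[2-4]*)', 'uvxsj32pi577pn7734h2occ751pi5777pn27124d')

This matches one or more of a digit (captured); then the literal 'pi5', then one or more of a literal '7' (captured); then the literal 'pn', then exactly 3 of a digit, then zero or more of a character in [2-4] (captured as 'key').
With 3 capturing groups, `findall` returns a 3-tuple per match.

[('32', 'pi577', 'pn7734'), ('751', 'pi5777', 'pn27124')]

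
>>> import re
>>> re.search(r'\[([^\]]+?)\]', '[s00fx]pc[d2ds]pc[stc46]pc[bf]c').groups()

`search` walks the string left to right and returns the first match it finds.
The match spans [0:7] → '[s00fx]'.
Captured: group 1 = 's00fx'.

('s00fx',)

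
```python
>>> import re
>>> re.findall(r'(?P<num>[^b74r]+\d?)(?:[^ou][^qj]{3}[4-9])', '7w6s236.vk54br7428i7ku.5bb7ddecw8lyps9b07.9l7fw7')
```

Pattern: one or more of any character except [b74r], then optionally a digit (captured as 'num'); then any character except [ou], then exactly 3 of any character except [qj], then a character in [4-9] (non-capturing group).
Matches: at [1:16] match 'w6s236.vk54br74', group 1 = 'w6s236.vk5'; at [16:24] match '28i7ku.5', group 1 = '28i'; at [27:43] match 'ddecw8lyps9b07.9', group 1 = 'ddecw8lyps9'.
With a single group, `findall` returns only what that group captured — 3 items.

['w6s236.vk5', '28i', 'ddecw8lyps9']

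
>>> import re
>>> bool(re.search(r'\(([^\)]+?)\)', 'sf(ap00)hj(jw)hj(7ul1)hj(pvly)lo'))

The match spans [2:8] → '(ap00)'.

True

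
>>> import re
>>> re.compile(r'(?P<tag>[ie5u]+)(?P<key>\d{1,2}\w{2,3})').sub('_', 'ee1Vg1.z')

'_.z'

The pattern matches one or more of one of [ie5u] (captured as 'tag'); then 1 to 2 of a digit, then 2 to 3 of a word character (captured as 'key').
Matches: at [0:6] → 'ee1Vg1'.
Every occurrence is swapped for '_'.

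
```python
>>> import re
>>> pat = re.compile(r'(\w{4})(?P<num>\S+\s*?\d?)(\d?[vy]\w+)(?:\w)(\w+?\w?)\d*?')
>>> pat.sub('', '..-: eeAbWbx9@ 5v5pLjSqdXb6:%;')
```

Every occurrence is swapped for ''.

'..-: :%;'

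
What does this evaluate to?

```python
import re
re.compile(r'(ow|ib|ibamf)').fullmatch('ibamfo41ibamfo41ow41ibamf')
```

`re.fullmatch` requires the pattern to consume the entire string.
Here the string isn't matched end-to-end, so the call returns None.

None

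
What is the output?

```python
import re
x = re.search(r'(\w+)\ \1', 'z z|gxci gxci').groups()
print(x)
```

('z',)

`\1` has to match the exact text group 1 already captured.
`re.search` tries every starting position until one works.
The match spans [0:3] → 'z z'.
Captured: group 1 = 'z'.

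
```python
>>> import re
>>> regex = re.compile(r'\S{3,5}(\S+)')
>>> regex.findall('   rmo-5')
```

['5']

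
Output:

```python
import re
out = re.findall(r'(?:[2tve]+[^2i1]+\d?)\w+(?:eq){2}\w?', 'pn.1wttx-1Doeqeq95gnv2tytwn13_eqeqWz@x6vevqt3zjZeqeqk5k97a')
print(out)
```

['ttx-1Doeqeq95gnv2tytwn13_eqeqW', 'vevqt3zjZeqeqk']

This matches one or more of one of [2tve], then one or more of any character except [2i1], then optionally a digit (non-capturing group); then one or more of a word character, then the literal 'eq' repeated 2 times, then optionally a word character.
`findall` yields the raw match text (2 of them) because the pattern has no groups.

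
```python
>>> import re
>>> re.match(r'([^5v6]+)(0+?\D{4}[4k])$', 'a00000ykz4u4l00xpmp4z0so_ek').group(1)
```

This matches one or more of any character except [5v6] (captured); then one or more of a literal '0' (lazy), then exactly 4 of a non-digit, then one of [4k] (captured); then anchored at the end.
`re.match` won't scan ahead — the pattern has to work from the very first character.
The match spans [0:27] → 'a00000ykz4u4l00xpmp4z0so_ek'.
Captured: group 1 = 'a00000ykz4u4l00xpmp4z', group 2 = '0so_ek'.

'a00000ykz4u4l00xpmp4z'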